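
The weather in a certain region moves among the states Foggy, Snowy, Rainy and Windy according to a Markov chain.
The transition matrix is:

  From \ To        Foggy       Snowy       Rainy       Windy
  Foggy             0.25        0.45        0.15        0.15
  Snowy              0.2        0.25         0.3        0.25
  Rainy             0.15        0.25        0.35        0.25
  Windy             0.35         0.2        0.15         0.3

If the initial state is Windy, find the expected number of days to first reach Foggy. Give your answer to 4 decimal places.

3.6933

Let t(s) be the expected number of days to first reach Foggy from state s, with t(Foggy) = 0. Conditioning on the first day:
t(Snowy) = 1 + 0.25·t(Snowy) + 0.3·t(Rainy) + 0.25·t(Windy)
t(Rainy) = 1 + 0.25·t(Snowy) + 0.35·t(Rainy) + 0.25·t(Windy)
t(Windy) = 1 + 0.2·t(Snowy) + 0.15·t(Rainy) + 0.3·t(Windy)
Solving: t(Snowy) = 4.4294, t(Rainy) = 4.6626, t(Windy) = 3.6933.
Expected days from Windy to Foggy: 3.6933.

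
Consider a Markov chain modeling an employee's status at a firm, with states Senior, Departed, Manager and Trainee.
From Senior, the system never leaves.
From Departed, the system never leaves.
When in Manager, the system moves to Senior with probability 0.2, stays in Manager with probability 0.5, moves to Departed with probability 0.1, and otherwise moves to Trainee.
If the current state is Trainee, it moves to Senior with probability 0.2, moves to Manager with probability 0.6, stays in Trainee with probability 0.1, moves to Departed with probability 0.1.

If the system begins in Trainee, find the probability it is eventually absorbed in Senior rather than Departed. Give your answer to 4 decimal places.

0.6667

Let h(s) be the probability of absorption at Senior starting from transient state s. Then h(Senior) = 1 and h(Departed) = 0. By first-step analysis:
h(Manager) = 0.2·1 + 0.1·0 + 0.5·h(Manager) + 0.2·h(Trainee)
h(Trainee) = 0.2·1 + 0.1·0 + 0.6·h(Manager) + 0.1·h(Trainee)
Solving: h(Manager) = 0.6667, h(Trainee) = 0.6667.
Starting from Trainee, the probability is 0.6667.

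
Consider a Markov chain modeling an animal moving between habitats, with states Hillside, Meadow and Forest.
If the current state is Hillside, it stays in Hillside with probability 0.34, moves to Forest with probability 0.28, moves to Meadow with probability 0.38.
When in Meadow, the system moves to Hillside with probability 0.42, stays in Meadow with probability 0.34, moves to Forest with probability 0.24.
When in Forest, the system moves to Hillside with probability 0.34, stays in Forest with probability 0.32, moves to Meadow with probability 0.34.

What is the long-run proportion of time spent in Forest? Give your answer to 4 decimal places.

Let the stationary distribution be π with π = πP and π_1 + π_2 + π_3 = 1.
π_1 = 0.34·π_1 + 0.42·π_2 + 0.34·π_3
π_2 = 0.38·π_1 + 0.34·π_2 + 0.34·π_3
Solving with the normalization constraint gives π = (0.3684, 0.3547, 0.2769).
So the stationary probability of Forest is 0.2769.

0.2769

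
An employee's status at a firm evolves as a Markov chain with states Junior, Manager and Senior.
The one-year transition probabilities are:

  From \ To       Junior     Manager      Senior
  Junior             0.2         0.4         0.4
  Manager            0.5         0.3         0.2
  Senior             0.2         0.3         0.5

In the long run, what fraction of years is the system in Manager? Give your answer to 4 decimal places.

Let the stationary distribution be π with π = πP and π_1 + π_2 + π_3 = 1.
π_1 = 0.2·π_1 + 0.5·π_2 + 0.2·π_3
π_2 = 0.4·π_1 + 0.3·π_2 + 0.3·π_3
Solving with the normalization constraint gives π = (0.2990, 0.3299, 0.3711).
So the stationary probability of Manager is 0.3299.

0.3299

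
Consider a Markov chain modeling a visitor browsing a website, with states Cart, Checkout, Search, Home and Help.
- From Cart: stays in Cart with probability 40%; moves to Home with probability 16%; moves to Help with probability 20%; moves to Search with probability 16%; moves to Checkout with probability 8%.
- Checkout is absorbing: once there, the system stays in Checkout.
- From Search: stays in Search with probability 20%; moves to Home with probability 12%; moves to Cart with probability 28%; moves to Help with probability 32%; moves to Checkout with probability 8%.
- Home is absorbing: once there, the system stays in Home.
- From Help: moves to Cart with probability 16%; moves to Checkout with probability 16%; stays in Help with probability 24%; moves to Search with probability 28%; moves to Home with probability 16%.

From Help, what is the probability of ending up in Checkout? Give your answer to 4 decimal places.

Let h(s) be the probability of absorption at Checkout starting from transient state s. Then h(Checkout) = 1 and h(Home) = 0. By first-step analysis:
h(Cart) = 0.4·h(Cart) + 0.08·1 + 0.16·h(Search) + 0.16·0 + 0.2·h(Help)
h(Search) = 0.28·h(Cart) + 0.08·1 + 0.2·h(Search) + 0.12·0 + 0.32·h(Help)
h(Help) = 0.16·h(Cart) + 0.16·1 + 0.28·h(Search) + 0.16·0 + 0.24·h(Help)
Solving: h(Cart) = 0.3932, h(Search) = 0.4163, h(Help) = 0.4467.
Starting from Help, the probability is 0.4467.

0.4467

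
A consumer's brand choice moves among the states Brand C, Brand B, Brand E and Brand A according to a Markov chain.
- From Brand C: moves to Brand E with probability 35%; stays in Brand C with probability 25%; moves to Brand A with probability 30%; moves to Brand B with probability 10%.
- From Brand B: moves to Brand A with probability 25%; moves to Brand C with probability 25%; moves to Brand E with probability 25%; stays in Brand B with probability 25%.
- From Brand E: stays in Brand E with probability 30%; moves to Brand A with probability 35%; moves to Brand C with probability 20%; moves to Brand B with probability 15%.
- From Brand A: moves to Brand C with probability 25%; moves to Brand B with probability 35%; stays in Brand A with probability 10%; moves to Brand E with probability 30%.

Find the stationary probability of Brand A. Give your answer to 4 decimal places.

0.2538

Let the stationary distribution be π with π = πP and π_1 + π_2 + π_3 + π_4 = 1.
π_1 = 0.25·π_1 + 0.25·π_2 + 0.2·π_3 + 0.25·π_4
π_2 = 0.1·π_1 + 0.25·π_2 + 0.15·π_3 + 0.35·π_4
π_3 = 0.35·π_1 + 0.25·π_2 + 0.3·π_3 + 0.3·π_4
Solving with the normalization constraint gives π = (0.2349, 0.2100, 0.3012, 0.2538).
So the stationary probability of Brand A is 0.2538.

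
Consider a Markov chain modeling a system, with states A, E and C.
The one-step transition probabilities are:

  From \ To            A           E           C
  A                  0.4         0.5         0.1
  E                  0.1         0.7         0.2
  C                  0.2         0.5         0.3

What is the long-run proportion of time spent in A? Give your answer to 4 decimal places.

Let the stationary distribution be π with π = πP and π_1 + π_2 + π_3 = 1.
π_1 = 0.4·π_1 + 0.1·π_2 + 0.2·π_3
π_2 = 0.5·π_1 + 0.7·π_2 + 0.5·π_3
Solving with the normalization constraint gives π = (0.1719, 0.6250, 0.2031).
So the stationary probability of A is 0.1719.

0.1719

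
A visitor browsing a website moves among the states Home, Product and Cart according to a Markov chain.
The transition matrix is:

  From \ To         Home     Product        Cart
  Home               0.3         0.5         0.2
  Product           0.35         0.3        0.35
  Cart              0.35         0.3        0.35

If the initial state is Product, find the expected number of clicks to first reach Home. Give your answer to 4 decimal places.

Let t(s) be the expected number of clicks to first reach Home from state s, with t(Home) = 0. Conditioning on the first click:
t(Product) = 1 + 0.3·t(Product) + 0.35·t(Cart)
t(Cart) = 1 + 0.3·t(Product) + 0.35·t(Cart)
Solving: t(Product) = 2.8571, t(Cart) = 2.8571.
Expected clicks from Product to Home: 2.8571.

2.8571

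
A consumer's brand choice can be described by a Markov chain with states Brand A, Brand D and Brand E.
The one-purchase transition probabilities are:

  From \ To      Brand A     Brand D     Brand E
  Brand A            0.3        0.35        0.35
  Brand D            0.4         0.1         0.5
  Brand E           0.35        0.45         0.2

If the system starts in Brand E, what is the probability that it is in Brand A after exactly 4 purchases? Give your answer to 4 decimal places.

0.3490

Propagate the distribution vector 4 purchases from Brand E.
After 0 purchases: (0.0000, 0.0000, 1.0000)
After 1 purchase: (0.3500, 0.4500, 0.2000)
After 2 purchases: (0.3550, 0.2575, 0.3875)
After 3 purchases: (0.3451, 0.3244, 0.3305)
After 4 purchases: (0.3490, 0.3020, 0.3491)
P(in Brand A after 4 purchases) = 0.3490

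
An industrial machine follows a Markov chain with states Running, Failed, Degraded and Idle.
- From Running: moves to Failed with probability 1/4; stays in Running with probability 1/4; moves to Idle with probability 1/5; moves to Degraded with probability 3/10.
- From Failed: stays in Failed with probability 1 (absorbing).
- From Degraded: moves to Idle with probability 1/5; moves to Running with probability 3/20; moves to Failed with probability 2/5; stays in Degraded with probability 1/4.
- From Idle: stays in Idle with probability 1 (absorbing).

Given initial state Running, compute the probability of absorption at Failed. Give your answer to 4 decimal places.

Let h(s) be the probability of absorption at Failed starting from transient state s. Then h(Failed) = 1 and h(Idle) = 0. By first-step analysis:
h(Running) = 0.25·h(Running) + 0.25·1 + 0.3·h(Degraded) + 0.2·0
h(Degraded) = 0.15·h(Running) + 0.4·1 + 0.25·h(Degraded) + 0.2·0
Solving: h(Running) = 0.5942, h(Degraded) = 0.6522.
Starting from Running, the probability is 0.5942.

0.5942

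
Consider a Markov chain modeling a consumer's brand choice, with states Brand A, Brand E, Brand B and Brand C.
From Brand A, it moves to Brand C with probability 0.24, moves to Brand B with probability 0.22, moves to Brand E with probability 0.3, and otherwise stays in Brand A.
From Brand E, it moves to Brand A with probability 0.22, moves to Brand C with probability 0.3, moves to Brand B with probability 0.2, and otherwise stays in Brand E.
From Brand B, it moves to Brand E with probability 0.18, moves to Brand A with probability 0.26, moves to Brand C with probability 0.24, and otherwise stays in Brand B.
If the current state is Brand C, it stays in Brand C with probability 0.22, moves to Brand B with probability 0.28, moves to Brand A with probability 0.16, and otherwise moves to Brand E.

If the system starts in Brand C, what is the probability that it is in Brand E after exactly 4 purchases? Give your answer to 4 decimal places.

0.2739

Propagate the distribution vector 4 purchases from Brand C.
After 0 purchases: (0.0000, 0.0000, 0.0000, 1.0000)
After 1 purchase: (0.1600, 0.3400, 0.2800, 0.2200)
After 2 purchases: (0.2212, 0.2684, 0.2544, 0.2560)
After 3 purchases: (0.2192, 0.2743, 0.2554, 0.2510)
After 4 purchases: (0.2195, 0.2739, 0.2551, 0.2514)
P(in Brand E after 4 purchases) = 0.2739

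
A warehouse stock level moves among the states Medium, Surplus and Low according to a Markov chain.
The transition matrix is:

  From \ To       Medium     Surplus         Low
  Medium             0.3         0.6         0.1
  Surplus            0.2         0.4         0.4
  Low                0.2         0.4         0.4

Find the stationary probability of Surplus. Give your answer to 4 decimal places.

0.4444

Let the stationary distribution be π with π = πP and π_1 + π_2 + π_3 = 1.
π_1 = 0.3·π_1 + 0.2·π_2 + 0.2·π_3
π_2 = 0.6·π_1 + 0.4·π_2 + 0.4·π_3
Solving with the normalization constraint gives π = (0.2222, 0.4444, 0.3333).
So the stationary probability of Surplus is 0.4444.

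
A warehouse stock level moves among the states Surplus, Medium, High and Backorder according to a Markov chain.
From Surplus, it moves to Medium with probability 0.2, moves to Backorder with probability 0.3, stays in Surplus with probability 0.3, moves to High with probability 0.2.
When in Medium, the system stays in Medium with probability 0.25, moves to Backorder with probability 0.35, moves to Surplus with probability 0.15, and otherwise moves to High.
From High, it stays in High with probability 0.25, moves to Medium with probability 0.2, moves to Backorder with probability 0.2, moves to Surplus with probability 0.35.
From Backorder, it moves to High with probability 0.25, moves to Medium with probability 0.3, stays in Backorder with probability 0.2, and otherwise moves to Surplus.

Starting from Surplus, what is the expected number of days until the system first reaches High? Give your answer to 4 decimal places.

4.4208

Let t(s) be the expected number of days to first reach High from state s, with t(High) = 0. Conditioning on the first day:
t(Surplus) = 1 + 0.3·t(Surplus) + 0.2·t(Medium) + 0.3·t(Backorder)
t(Medium) = 1 + 0.15·t(Surplus) + 0.25·t(Medium) + 0.35·t(Backorder)
t(Backorder) = 1 + 0.25·t(Surplus) + 0.3·t(Medium) + 0.2·t(Backorder)
Solving: t(Surplus) = 4.4208, t(Medium) = 4.1764, t(Backorder) = 4.1977.
Expected days from Surplus to High: 4.4208.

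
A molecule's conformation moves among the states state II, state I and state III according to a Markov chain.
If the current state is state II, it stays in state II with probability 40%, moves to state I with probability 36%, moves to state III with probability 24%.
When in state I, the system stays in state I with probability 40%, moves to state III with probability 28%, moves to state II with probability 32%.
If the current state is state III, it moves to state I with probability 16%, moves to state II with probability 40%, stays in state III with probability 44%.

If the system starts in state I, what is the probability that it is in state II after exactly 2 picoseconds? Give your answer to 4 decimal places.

0.3680

Sum over the intermediate state after 1 picosecond:
P = P(state I→state II)·P(state II→state II) + P(state I→state I)·P(state I→state II) + P(state I→state III)·P(state III→state II)
  = 0.32×0.4 + 0.4×0.32 + 0.28×0.4
  = 0.1280 + 0.1280 + 0.1120 = 0.3680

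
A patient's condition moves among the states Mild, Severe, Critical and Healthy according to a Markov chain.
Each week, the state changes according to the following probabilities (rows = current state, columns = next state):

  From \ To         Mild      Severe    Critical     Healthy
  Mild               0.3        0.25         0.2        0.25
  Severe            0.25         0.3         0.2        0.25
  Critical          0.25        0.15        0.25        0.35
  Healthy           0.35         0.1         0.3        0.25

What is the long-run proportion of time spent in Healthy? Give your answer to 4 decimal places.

Let the stationary distribution be π with π = πP and π_1 + π_2 + π_3 + π_4 = 1.
π_1 = 0.3·π_1 + 0.25·π_2 + 0.25·π_3 + 0.35·π_4
π_2 = 0.25·π_1 + 0.3·π_2 + 0.15·π_3 + 0.1·π_4
π_3 = 0.2·π_1 + 0.2·π_2 + 0.25·π_3 + 0.3·π_4
Solving with the normalization constraint gives π = (0.2920, 0.1947, 0.2394, 0.2739).
So the stationary probability of Healthy is 0.2739.

0.2739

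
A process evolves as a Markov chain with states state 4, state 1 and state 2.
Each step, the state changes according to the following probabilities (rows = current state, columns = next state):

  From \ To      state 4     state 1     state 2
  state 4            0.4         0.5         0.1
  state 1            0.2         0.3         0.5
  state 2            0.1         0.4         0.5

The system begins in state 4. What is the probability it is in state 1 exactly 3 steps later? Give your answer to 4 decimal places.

Propagate the distribution vector 3 steps from state 4.
After 0 steps: (1.0000, 0.0000, 0.0000)
After 1 step: (0.4000, 0.5000, 0.1000)
After 2 steps: (0.2700, 0.3900, 0.3400)
After 3 steps: (0.2200, 0.3880, 0.3920)
P(in state 1 after 3 steps) = 0.3880

0.3880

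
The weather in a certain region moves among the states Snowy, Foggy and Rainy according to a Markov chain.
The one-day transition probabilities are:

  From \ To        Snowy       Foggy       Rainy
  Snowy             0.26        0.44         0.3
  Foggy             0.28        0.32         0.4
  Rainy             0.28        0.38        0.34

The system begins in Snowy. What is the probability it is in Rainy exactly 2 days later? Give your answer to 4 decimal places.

Sum over the intermediate state after 1 day:
P = P(Snowy→Snowy)·P(Snowy→Rainy) + P(Snowy→Foggy)·P(Foggy→Rainy) + P(Snowy→Rainy)·P(Rainy→Rainy)
  = 0.26×0.3 + 0.44×0.4 + 0.3×0.34
  = 0.0780 + 0.1760 + 0.1020 = 0.3560

0.3560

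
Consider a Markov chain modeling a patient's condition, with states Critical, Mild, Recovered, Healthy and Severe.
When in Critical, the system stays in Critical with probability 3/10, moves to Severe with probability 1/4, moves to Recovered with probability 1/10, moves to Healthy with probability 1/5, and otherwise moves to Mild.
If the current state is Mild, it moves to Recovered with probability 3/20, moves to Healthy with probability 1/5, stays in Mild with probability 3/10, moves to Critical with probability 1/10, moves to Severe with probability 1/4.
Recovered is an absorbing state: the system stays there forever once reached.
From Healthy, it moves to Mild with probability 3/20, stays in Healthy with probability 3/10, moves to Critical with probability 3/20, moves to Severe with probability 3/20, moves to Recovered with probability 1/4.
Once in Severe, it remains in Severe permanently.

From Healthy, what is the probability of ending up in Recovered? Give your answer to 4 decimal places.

Let h(s) be the probability of absorption at Recovered starting from transient state s. Then h(Recovered) = 1 and h(Severe) = 0. By first-step analysis:
h(Critical) = 0.3·h(Critical) + 0.15·h(Mild) + 0.1·1 + 0.2·h(Healthy) + 0.25·0
h(Mild) = 0.1·h(Critical) + 0.3·h(Mild) + 0.15·1 + 0.2·h(Healthy) + 0.25·0
h(Healthy) = 0.15·h(Critical) + 0.15·h(Mild) + 0.25·1 + 0.3·h(Healthy) + 0.15·0
Solving: h(Critical) = 0.3843, h(Mild) = 0.4205, h(Healthy) = 0.5296.
Starting from Healthy, the probability is 0.5296.

0.5296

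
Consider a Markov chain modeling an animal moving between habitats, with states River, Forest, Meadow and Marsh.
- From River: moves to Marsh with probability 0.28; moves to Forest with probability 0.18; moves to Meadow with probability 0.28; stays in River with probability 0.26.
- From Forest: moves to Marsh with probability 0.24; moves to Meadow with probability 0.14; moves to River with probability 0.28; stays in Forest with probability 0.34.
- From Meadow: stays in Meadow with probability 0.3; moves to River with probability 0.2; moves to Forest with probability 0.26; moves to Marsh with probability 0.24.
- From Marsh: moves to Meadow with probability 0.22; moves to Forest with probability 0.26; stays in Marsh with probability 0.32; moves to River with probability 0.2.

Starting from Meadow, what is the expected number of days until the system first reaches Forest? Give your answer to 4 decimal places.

Let t(s) be the expected number of days to first reach Forest from state s, with t(Forest) = 0. Conditioning on the first day:
t(River) = 1 + 0.26·t(River) + 0.28·t(Meadow) + 0.28·t(Marsh)
t(Meadow) = 1 + 0.2·t(River) + 0.3·t(Meadow) + 0.24·t(Marsh)
t(Marsh) = 1 + 0.2·t(River) + 0.22·t(Meadow) + 0.32·t(Marsh)
Solving: t(River) = 4.4658, t(Meadow) = 4.1156, t(Marsh) = 4.1156.
Expected days from Meadow to Forest: 4.1156.

4.1156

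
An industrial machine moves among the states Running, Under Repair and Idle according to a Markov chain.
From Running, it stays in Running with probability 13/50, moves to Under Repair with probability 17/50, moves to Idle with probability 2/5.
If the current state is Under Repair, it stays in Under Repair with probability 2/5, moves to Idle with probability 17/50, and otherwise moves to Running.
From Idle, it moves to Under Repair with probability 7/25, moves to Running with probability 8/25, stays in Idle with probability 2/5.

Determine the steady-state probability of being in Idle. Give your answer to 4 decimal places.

Let the stationary distribution be π with π = πP and π_1 + π_2 + π_3 = 1.
π_1 = 0.26·π_1 + 0.26·π_2 + 0.32·π_3
π_2 = 0.34·π_1 + 0.4·π_2 + 0.28·π_3
Solving with the normalization constraint gives π = (0.2828, 0.3375, 0.3798).
So the stationary probability of Idle is 0.3798.

0.3798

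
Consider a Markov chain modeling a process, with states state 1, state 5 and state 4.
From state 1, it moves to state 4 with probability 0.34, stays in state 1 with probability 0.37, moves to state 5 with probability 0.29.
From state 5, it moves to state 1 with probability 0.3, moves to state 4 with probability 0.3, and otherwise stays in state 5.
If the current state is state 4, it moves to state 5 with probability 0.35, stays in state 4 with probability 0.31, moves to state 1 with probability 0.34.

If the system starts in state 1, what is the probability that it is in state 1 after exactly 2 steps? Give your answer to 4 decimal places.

0.3395

Sum over the intermediate state after 1 step:
P = P(state 1→state 1)·P(state 1→state 1) + P(state 1→state 5)·P(state 5→state 1) + P(state 1→state 4)·P(state 4→state 1)
  = 0.37×0.37 + 0.29×0.3 + 0.34×0.34
  = 0.1369 + 0.0870 + 0.1156 = 0.3395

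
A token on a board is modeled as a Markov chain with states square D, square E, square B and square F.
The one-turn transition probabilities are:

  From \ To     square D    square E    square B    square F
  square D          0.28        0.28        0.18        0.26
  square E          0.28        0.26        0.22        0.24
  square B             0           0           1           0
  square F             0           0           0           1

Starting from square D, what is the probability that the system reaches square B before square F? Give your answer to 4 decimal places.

Let h(s) be the probability of absorption at square B starting from transient state s. Then h(square B) = 1 and h(square F) = 0. By first-step analysis:
h(square D) = 0.28·h(square D) + 0.28·h(square E) + 0.18·1 + 0.26·0
h(square E) = 0.28·h(square D) + 0.26·h(square E) + 0.22·1 + 0.24·0
Solving: h(square D) = 0.4287, h(square E) = 0.4595.
Starting from square D, the probability is 0.4287.

0.4287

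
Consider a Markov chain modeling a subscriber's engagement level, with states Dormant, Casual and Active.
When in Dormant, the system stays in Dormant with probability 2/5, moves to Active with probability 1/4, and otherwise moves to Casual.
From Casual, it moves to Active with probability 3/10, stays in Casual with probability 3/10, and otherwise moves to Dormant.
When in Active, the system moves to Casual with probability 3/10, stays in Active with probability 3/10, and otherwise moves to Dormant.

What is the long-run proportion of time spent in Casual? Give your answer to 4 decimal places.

0.3200

Let the stationary distribution be π with π = πP and π_1 + π_2 + π_3 = 1.
π_1 = 0.4·π_1 + 0.4·π_2 + 0.4·π_3
π_2 = 0.35·π_1 + 0.3·π_2 + 0.3·π_3
Solving with the normalization constraint gives π = (0.4000, 0.3200, 0.2800).
So the stationary probability of Casual is 0.3200.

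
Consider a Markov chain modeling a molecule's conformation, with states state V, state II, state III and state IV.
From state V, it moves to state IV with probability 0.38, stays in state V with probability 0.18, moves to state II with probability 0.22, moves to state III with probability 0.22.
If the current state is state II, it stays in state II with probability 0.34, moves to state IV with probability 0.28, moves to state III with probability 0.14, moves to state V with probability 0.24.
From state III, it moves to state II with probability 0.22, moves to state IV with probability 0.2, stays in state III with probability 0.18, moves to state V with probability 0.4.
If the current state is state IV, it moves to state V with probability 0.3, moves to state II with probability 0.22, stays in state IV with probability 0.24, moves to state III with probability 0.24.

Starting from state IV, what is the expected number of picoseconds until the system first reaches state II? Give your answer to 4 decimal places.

Let t(s) be the expected number of picoseconds to first reach state II from state s, with t(state II) = 0. Conditioning on the first picosecond:
t(state V) = 1 + 0.18·t(state V) + 0.22·t(state III) + 0.38·t(state IV)
t(state III) = 1 + 0.4·t(state V) + 0.18·t(state III) + 0.2·t(state IV)
t(state IV) = 1 + 0.3·t(state V) + 0.24·t(state III) + 0.24·t(state IV)
Solving: t(state V) = 4.5455, t(state III) = 4.5455, t(state IV) = 4.5455.
Expected picoseconds from state IV to state II: 4.5455.

4.5455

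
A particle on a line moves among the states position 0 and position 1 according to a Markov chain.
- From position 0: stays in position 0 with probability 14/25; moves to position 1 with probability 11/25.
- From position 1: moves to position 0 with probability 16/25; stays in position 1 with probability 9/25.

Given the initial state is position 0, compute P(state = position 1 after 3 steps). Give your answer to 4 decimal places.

0.4076

Propagate the distribution vector 3 steps from position 0.
After 0 steps: (1.0000, 0.0000)
After 1 step: (0.5600, 0.4400)
After 2 steps: (0.5952, 0.4048)
After 3 steps: (0.5924, 0.4076)
P(in position 1 after 3 steps) = 0.4076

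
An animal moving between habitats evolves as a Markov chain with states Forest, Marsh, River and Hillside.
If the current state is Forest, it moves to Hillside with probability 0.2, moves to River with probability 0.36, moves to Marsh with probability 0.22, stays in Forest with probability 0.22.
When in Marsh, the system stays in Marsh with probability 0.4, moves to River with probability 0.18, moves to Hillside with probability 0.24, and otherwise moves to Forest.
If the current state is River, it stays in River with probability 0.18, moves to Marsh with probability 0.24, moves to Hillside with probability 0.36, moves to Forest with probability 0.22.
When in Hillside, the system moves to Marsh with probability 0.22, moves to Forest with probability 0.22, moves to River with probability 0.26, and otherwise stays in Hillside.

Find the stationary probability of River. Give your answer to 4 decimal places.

Let the stationary distribution be π with π = πP and π_1 + π_2 + π_3 + π_4 = 1.
π_1 = 0.22·π_1 + 0.18·π_2 + 0.22·π_3 + 0.22·π_4
π_2 = 0.22·π_1 + 0.4·π_2 + 0.24·π_3 + 0.22·π_4
π_3 = 0.36·π_1 + 0.18·π_2 + 0.18·π_3 + 0.26·π_4
Solving with the normalization constraint gives π = (0.2090, 0.2741, 0.2398, 0.2770).
So the stationary probability of River is 0.2398.

0.2398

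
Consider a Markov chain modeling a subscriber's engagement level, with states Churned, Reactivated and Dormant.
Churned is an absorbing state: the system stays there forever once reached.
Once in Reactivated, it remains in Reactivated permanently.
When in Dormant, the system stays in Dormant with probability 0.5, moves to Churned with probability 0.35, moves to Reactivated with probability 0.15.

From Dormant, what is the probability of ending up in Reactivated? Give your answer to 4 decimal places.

0.3000

Let h(s) be the probability of absorption at Reactivated starting from transient state s. Then h(Reactivated) = 1 and h(Churned) = 0. By first-step analysis:
h(Dormant) = 0.35·0 + 0.15·1 + 0.5·h(Dormant)
Solving: h(Dormant) = 0.3000.
Starting from Dormant, the probability is 0.3000.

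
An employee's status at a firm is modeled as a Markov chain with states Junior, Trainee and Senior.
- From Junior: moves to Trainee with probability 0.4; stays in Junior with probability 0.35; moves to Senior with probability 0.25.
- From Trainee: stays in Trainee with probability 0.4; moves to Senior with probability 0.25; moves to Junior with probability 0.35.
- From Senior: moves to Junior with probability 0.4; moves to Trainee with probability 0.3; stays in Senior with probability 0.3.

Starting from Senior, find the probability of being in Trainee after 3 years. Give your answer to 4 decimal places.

Propagate the distribution vector 3 years from Senior.
After 0 years: (0.0000, 0.0000, 1.0000)
After 1 year: (0.4000, 0.3000, 0.3000)
After 2 years: (0.3650, 0.3700, 0.2650)
After 3 years: (0.3633, 0.3735, 0.2633)
P(in Trainee after 3 years) = 0.3735

0.3735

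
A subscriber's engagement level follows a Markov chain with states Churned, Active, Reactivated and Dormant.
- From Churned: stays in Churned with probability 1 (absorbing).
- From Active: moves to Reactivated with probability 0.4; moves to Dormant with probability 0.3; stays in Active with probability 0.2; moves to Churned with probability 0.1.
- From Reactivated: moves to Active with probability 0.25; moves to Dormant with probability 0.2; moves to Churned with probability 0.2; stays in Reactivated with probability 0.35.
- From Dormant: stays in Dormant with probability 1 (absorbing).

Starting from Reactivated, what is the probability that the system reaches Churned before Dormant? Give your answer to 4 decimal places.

Let h(s) be the probability of absorption at Churned starting from transient state s. Then h(Churned) = 1 and h(Dormant) = 0. By first-step analysis:
h(Active) = 0.1·1 + 0.2·h(Active) + 0.4·h(Reactivated) + 0.3·0
h(Reactivated) = 0.2·1 + 0.25·h(Active) + 0.35·h(Reactivated) + 0.2·0
Solving: h(Active) = 0.3452, h(Reactivated) = 0.4405.
Starting from Reactivated, the probability is 0.4405.

0.4405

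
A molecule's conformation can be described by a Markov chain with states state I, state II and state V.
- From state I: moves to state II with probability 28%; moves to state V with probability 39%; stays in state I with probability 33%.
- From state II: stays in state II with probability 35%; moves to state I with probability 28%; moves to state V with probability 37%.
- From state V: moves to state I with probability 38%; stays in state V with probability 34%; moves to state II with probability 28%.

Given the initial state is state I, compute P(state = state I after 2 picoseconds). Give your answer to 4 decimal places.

0.3355

Sum over the intermediate state after 1 picosecond:
P = P(state I→state I)·P(state I→state I) + P(state I→state II)·P(state II→state I) + P(state I→state V)·P(state V→state I)
  = 0.33×0.33 + 0.28×0.28 + 0.39×0.38
  = 0.1089 + 0.0784 + 0.1482 = 0.3355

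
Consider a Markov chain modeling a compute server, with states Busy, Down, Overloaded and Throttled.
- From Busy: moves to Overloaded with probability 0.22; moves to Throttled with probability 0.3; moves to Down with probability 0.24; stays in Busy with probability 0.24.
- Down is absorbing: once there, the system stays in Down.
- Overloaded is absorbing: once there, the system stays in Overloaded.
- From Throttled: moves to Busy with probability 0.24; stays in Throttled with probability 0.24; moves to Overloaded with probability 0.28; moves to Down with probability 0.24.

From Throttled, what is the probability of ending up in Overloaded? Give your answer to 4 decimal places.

Let h(s) be the probability of absorption at Overloaded starting from transient state s. Then h(Overloaded) = 1 and h(Down) = 0. By first-step analysis:
h(Busy) = 0.24·h(Busy) + 0.24·0 + 0.22·1 + 0.3·h(Throttled)
h(Throttled) = 0.24·h(Busy) + 0.24·0 + 0.28·1 + 0.24·h(Throttled)
Solving: h(Busy) = 0.4968, h(Throttled) = 0.5253.
Starting from Throttled, the probability is 0.5253.

0.5253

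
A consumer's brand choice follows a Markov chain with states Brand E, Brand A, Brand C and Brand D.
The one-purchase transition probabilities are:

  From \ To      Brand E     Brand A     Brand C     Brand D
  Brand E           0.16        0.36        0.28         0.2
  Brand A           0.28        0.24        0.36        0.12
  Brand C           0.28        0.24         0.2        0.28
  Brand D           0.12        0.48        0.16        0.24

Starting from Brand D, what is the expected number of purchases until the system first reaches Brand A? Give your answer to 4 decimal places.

Let t(s) be the expected number of purchases to first reach Brand A from state s, with t(Brand A) = 0. Conditioning on the first purchase:
t(Brand E) = 1 + 0.16·t(Brand E) + 0.28·t(Brand C) + 0.2·t(Brand D)
t(Brand C) = 1 + 0.28·t(Brand E) + 0.2·t(Brand C) + 0.28·t(Brand D)
t(Brand D) = 1 + 0.12·t(Brand E) + 0.16·t(Brand C) + 0.24·t(Brand D)
Solving: t(Brand E) = 2.7835, t(Brand C) = 3.0644, t(Brand D) = 2.4004.
Expected purchases from Brand D to Brand A: 2.4004.

2.4004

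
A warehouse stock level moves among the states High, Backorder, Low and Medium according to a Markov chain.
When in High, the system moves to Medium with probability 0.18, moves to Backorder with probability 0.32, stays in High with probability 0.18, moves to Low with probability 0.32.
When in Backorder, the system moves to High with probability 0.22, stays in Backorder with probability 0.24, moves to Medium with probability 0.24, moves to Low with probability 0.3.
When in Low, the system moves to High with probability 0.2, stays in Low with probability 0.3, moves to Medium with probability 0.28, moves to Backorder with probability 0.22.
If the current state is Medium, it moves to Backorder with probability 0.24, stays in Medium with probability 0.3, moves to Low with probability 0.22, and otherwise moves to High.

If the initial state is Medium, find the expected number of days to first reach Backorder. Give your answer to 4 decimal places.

3.9672

Let t(s) be the expected number of days to first reach Backorder from state s, with t(Backorder) = 0. Conditioning on the first day:
t(High) = 1 + 0.18·t(High) + 0.32·t(Low) + 0.18·t(Medium)
t(Low) = 1 + 0.2·t(High) + 0.3·t(Low) + 0.28·t(Medium)
t(Medium) = 1 + 0.24·t(High) + 0.22·t(Low) + 0.3·t(Medium)
Solving: t(High) = 3.6771, t(Low) = 4.0661, t(Medium) = 3.9672.
Expected days from Medium to Backorder: 3.9672.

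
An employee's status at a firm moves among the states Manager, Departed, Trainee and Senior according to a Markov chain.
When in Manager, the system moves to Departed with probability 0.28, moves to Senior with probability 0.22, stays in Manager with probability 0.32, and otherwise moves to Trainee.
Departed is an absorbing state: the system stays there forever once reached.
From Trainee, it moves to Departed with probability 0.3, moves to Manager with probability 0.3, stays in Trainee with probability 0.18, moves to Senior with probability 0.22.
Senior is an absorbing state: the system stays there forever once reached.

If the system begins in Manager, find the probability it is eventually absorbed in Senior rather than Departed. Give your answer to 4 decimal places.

0.4369

Let h(s) be the probability of absorption at Senior starting from transient state s. Then h(Senior) = 1 and h(Departed) = 0. By first-step analysis:
h(Manager) = 0.32·h(Manager) + 0.28·0 + 0.18·h(Trainee) + 0.22·1
h(Trainee) = 0.3·h(Manager) + 0.3·0 + 0.18·h(Trainee) + 0.22·1
Solving: h(Manager) = 0.4369, h(Trainee) = 0.4281.
Starting from Manager, the probability is 0.4369.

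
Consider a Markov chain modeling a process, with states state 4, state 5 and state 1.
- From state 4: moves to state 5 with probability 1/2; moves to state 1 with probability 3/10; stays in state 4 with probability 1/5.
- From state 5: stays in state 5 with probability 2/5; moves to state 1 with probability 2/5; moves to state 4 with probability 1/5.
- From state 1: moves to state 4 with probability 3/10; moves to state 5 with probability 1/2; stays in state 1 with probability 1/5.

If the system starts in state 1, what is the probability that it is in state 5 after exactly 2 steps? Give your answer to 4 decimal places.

0.4500

Sum over the intermediate state after 1 step:
P = P(state 1→state 4)·P(state 4→state 5) + P(state 1→state 5)·P(state 5→state 5) + P(state 1→state 1)·P(state 1→state 5)
  = 0.3×0.5 + 0.5×0.4 + 0.2×0.5
  = 0.1500 + 0.2000 + 0.1000 = 0.4500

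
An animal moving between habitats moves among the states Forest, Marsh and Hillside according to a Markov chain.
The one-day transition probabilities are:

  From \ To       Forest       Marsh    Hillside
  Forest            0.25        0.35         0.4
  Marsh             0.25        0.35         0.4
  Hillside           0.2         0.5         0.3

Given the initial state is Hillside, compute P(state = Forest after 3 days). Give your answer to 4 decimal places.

0.2315

Propagate the distribution vector 3 days from Hillside.
After 0 days: (0.0000, 0.0000, 1.0000)
After 1 day: (0.2000, 0.5000, 0.3000)
After 2 days: (0.2350, 0.3950, 0.3700)
After 3 days: (0.2315, 0.4055, 0.3630)
P(in Forest after 3 days) = 0.2315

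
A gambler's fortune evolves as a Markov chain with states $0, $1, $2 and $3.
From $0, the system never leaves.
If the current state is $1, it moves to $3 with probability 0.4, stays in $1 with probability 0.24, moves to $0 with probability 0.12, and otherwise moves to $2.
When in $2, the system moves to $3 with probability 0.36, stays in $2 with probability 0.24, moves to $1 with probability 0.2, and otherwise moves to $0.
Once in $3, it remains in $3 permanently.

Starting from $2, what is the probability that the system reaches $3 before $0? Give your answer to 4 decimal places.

Let h(s) be the probability of absorption at $3 starting from transient state s. Then h($3) = 1 and h($0) = 0. By first-step analysis:
h($1) = 0.12·0 + 0.24·h($1) + 0.24·h($2) + 0.4·1
h($2) = 0.2·0 + 0.2·h($1) + 0.24·h($2) + 0.36·1
Solving: h($1) = 0.7372, h($2) = 0.6677.
Starting from $2, the probability is 0.6677.

0.6677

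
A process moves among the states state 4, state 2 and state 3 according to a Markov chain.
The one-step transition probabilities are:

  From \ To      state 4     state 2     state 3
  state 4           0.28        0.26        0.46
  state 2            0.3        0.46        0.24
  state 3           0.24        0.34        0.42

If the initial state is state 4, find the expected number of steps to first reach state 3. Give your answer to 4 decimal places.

2.5740

Let t(s) be the expected number of steps to first reach state 3 from state s, with t(state 3) = 0. Conditioning on the first step:
t(state 4) = 1 + 0.28·t(state 4) + 0.26·t(state 2)
t(state 2) = 1 + 0.3·t(state 4) + 0.46·t(state 2)
Solving: t(state 4) = 2.5740, t(state 2) = 3.2819.
Expected steps from state 4 to state 3: 2.5740.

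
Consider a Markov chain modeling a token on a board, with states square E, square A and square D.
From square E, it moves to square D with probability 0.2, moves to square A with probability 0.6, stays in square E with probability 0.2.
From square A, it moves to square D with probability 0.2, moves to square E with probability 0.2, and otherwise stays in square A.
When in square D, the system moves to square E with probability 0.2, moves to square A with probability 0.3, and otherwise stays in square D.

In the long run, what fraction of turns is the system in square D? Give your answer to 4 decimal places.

0.2857

Let the stationary distribution be π with π = πP and π_1 + π_2 + π_3 = 1.
π_1 = 0.2·π_1 + 0.2·π_2 + 0.2·π_3
π_2 = 0.6·π_1 + 0.6·π_2 + 0.3·π_3
Solving with the normalization constraint gives π = (0.2000, 0.5143, 0.2857).
So the stationary probability of square D is 0.2857.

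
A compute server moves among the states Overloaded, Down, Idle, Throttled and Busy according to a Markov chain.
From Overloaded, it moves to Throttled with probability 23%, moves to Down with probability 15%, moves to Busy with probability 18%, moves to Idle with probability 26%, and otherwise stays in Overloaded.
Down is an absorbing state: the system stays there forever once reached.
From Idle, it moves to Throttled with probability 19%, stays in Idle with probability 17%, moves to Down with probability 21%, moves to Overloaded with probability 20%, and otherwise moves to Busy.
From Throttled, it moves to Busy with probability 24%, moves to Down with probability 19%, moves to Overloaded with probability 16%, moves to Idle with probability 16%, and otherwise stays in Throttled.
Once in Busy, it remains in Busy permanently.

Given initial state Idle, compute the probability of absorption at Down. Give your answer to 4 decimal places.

0.4662

Let h(s) be the probability of absorption at Down starting from transient state s. Then h(Down) = 1 and h(Busy) = 0. By first-step analysis:
h(Overloaded) = 0.18·h(Overloaded) + 0.15·1 + 0.26·h(Idle) + 0.23·h(Throttled) + 0.18·0
h(Idle) = 0.2·h(Overloaded) + 0.21·1 + 0.17·h(Idle) + 0.19·h(Throttled) + 0.23·0
h(Throttled) = 0.16·h(Overloaded) + 0.19·1 + 0.16·h(Idle) + 0.25·h(Throttled) + 0.24·0
Solving: h(Overloaded) = 0.4571, h(Idle) = 0.4662, h(Throttled) = 0.4503.
Starting from Idle, the probability is 0.4662.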